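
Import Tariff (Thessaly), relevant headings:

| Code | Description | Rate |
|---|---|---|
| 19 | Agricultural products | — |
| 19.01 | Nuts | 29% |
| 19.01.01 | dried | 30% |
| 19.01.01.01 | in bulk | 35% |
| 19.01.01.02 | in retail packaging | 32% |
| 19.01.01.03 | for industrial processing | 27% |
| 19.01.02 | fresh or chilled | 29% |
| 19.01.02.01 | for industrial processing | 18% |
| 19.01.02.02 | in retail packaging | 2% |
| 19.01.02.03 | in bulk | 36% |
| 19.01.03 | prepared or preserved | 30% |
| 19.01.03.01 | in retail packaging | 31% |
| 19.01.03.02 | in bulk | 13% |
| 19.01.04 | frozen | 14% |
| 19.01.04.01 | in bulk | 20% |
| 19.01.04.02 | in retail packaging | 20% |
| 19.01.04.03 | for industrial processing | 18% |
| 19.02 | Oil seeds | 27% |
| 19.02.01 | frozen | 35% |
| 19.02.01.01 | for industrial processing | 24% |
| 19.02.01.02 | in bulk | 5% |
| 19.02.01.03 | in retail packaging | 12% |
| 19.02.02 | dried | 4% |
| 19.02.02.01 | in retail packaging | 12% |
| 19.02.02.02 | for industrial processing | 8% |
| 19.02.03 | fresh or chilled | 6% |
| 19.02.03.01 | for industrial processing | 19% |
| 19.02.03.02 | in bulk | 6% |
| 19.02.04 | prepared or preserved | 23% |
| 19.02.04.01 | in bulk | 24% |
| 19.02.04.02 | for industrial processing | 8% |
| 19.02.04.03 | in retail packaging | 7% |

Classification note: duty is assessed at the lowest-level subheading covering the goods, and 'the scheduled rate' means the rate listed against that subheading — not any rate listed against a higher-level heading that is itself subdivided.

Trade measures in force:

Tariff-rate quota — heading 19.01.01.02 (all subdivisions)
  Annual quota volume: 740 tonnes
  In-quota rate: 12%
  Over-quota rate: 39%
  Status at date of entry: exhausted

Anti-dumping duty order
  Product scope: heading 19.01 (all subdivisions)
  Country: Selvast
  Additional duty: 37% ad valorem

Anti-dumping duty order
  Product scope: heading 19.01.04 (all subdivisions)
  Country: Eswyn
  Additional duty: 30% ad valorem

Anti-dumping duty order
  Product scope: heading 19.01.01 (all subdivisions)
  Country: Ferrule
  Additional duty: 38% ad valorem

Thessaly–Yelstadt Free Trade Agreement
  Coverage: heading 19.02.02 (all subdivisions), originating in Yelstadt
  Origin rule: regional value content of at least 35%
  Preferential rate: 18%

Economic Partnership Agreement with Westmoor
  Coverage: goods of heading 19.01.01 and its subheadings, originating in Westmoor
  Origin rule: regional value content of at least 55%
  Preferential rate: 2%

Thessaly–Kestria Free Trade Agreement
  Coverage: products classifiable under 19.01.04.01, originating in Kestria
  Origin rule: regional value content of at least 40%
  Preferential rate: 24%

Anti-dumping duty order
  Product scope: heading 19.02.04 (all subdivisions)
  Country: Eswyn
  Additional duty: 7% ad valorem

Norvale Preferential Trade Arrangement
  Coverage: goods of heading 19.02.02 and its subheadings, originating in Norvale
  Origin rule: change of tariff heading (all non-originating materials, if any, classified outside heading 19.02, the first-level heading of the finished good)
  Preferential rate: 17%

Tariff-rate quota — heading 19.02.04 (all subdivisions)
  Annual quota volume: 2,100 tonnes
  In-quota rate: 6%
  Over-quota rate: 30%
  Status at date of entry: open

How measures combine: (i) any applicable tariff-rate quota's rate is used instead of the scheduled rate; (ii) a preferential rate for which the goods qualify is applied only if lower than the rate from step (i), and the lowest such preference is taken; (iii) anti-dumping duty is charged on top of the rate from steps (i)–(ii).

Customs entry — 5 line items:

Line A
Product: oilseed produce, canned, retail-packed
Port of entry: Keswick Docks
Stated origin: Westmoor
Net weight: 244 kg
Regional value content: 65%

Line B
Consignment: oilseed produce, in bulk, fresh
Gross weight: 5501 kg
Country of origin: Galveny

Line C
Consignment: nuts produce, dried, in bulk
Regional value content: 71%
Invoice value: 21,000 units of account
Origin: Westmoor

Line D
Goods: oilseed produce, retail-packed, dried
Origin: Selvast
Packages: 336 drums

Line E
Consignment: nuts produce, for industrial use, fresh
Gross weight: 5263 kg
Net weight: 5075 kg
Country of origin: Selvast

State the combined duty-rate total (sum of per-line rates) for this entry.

81%

Line A: oilseed → 19.02; canned → 19.02.04; retail-packed → 19.02.04.03. Scheduled 7%. quota on 19.02.04 open → in-quota 6%; Westmoor agreement on 19.01.01: 19.02.04.03 not covered. → 6%.
Line B: oilseed → 19.02; fresh → 19.02.03; in bulk → 19.02.03.02. Scheduled 6%. No special measure applies. → 6%.
Line C: nuts → 19.01; dried → 19.01.01; in bulk → 19.01.01.01. Scheduled 35%. Westmoor agreement on 19.01.01: RVC ≥ 55% → 2% available; preferential 2%. → 2%.
Line D: oilseed → 19.02; dried → 19.02.02; retail-packed → 19.02.02.01. Scheduled 12%. No special measure applies. → 12%.
Line E: nuts → 19.01; fresh → 19.01.02; for industrial use → 19.01.02.01. Scheduled 18%. anti-dumping (Selvast, 19.01): +37%; total 18% + 37% = 55%. → 55%.
Sum: 6% + 6% + 2% + 12% + 55% = 81%.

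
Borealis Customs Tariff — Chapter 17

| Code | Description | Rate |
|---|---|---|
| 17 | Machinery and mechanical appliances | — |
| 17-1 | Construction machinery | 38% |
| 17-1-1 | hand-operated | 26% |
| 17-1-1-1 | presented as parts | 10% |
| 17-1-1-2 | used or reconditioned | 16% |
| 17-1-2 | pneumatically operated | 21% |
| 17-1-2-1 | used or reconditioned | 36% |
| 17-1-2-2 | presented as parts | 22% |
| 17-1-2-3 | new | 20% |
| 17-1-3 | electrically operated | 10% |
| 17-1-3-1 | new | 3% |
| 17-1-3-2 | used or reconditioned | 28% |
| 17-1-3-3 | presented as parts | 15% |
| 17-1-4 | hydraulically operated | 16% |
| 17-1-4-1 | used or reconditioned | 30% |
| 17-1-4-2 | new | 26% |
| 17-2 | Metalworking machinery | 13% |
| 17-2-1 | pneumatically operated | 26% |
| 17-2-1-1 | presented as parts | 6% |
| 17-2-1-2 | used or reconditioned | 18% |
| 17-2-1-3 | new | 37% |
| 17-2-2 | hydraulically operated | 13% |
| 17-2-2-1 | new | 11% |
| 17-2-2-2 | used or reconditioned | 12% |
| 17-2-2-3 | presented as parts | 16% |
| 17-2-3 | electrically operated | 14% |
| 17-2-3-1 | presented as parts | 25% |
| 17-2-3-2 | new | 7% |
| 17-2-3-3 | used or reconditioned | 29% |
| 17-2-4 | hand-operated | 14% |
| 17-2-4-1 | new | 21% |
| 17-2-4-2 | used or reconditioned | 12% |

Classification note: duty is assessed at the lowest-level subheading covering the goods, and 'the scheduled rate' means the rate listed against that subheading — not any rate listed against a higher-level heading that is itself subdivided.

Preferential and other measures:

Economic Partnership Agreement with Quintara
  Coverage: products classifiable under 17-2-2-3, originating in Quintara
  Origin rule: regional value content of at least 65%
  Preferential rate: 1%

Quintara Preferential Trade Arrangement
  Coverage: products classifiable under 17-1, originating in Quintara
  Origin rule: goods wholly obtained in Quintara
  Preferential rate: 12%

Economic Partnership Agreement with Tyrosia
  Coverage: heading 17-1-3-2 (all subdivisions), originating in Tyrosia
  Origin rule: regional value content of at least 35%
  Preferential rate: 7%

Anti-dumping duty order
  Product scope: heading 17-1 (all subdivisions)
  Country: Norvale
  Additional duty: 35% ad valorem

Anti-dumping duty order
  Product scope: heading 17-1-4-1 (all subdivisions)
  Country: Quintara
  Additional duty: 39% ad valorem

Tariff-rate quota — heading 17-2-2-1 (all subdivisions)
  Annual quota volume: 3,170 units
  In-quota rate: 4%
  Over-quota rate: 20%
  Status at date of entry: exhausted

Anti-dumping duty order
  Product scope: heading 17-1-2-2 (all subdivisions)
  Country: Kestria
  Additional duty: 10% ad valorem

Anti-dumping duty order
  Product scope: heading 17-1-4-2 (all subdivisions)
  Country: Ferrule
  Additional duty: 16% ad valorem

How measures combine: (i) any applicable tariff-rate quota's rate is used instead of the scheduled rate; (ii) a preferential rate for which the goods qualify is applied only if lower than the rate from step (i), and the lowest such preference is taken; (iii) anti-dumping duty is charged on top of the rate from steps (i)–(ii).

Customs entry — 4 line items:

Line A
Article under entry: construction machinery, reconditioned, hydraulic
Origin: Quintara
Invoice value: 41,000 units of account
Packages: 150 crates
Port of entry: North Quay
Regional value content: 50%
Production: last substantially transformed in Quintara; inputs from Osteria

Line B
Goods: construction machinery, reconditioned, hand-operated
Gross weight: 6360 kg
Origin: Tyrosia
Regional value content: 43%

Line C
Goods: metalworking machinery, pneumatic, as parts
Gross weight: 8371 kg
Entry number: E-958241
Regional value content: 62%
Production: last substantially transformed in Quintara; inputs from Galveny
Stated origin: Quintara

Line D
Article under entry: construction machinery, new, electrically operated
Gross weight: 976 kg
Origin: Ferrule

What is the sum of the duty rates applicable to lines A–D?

Line A: construction → 17-1; hydraulic → 17-1-4; reconditioned → 17-1-4-1. Scheduled 30%. Quintara agreement on 17-2-2-3: 17-1-4-1 not covered; Quintara agreement on 17-1: not wholly obtained; anti-dumping (Quintara, 17-1-4-1): +39%; total 30% + 39% = 69%. → 69%.
Line B: construction → 17-1; hand-operated → 17-1-1; reconditioned → 17-1-1-2. Scheduled 16%. Tyrosia agreement on 17-1-3-2: 17-1-1-2 not covered. → 16%.
Line C: metalworking → 17-2; pneumatic → 17-2-1; as parts → 17-2-1-1. Scheduled 6%. Quintara agreement on 17-2-2-3: 17-2-1-1 not covered; Quintara agreement on 17-1: 17-2-1-1 not covered. → 6%.
Line D: construction → 17-1; electrically operated → 17-1-3; new → 17-1-3-1. Scheduled 3%. No special measure applies. → 3%.
Sum: 69% + 16% + 6% + 3% = 94%.

94%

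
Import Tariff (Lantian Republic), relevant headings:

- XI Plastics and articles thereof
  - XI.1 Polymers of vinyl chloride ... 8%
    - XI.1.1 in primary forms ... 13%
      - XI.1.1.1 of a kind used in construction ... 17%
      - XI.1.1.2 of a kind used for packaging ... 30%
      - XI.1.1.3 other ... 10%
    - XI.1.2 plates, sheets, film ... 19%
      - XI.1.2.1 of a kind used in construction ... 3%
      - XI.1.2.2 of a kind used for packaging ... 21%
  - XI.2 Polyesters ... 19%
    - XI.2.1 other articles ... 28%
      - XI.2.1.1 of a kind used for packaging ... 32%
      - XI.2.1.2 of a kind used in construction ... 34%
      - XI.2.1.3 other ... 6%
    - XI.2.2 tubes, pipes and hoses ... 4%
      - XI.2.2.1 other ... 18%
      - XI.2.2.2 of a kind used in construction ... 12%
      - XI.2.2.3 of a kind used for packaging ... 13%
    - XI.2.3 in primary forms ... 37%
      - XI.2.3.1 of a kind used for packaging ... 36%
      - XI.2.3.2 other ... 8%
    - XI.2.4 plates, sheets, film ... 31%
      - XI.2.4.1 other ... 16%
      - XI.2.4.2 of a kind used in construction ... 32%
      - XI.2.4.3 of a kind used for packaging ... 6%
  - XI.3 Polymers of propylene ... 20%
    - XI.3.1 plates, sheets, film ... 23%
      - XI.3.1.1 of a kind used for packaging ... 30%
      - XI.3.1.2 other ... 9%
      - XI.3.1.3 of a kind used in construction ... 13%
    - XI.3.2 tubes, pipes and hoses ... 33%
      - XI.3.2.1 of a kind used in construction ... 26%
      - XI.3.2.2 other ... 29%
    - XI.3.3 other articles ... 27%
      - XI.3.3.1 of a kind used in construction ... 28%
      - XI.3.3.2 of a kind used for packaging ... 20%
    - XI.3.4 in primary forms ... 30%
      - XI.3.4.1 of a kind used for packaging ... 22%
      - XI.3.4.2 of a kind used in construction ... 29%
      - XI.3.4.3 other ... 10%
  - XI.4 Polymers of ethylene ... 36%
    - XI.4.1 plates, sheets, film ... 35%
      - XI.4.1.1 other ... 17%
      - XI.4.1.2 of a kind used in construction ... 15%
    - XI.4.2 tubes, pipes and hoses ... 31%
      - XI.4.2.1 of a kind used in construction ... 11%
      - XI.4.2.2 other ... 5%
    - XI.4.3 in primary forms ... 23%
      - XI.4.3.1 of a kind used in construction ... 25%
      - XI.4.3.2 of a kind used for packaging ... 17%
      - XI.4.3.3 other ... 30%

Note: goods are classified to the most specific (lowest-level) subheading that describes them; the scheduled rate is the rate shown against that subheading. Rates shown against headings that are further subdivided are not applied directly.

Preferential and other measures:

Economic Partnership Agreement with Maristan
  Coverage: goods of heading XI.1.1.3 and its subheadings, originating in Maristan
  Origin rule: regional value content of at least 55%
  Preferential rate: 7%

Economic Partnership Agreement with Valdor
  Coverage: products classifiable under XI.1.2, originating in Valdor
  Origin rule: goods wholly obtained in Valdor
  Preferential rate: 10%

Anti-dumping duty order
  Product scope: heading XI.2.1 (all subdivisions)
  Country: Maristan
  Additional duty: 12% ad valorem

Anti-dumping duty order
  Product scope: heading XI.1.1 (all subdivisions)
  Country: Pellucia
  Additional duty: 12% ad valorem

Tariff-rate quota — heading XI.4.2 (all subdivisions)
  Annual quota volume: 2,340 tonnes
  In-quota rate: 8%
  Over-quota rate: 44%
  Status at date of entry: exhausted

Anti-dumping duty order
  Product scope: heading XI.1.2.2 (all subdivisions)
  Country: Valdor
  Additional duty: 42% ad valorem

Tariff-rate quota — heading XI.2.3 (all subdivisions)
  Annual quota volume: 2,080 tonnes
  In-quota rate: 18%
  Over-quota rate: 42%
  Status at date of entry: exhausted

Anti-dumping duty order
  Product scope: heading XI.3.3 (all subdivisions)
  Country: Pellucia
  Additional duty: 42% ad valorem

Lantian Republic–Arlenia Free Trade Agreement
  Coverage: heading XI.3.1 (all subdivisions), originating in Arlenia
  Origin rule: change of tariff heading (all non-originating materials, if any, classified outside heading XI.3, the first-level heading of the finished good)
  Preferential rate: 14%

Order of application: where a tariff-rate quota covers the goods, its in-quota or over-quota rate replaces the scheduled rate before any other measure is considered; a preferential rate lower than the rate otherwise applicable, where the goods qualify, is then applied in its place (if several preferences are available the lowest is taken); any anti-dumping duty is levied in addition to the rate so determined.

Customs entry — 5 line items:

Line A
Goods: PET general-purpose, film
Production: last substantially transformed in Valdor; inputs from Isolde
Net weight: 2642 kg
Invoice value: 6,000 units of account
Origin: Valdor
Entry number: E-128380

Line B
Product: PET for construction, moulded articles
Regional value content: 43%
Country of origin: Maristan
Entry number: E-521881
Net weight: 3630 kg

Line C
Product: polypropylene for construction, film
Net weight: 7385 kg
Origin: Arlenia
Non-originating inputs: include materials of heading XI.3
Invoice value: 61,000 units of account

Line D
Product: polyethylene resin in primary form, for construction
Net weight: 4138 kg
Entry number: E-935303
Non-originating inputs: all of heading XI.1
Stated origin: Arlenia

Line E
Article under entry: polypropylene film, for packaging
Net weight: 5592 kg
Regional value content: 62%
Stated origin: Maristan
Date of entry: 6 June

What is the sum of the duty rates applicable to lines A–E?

Line A: PET → XI.2; film → XI.2.4; general-purpose → XI.2.4.1. Scheduled 16%. Valdor agreement on XI.1.2: XI.2.4.1 not covered. → 16%.
Line B: PET → XI.2; moulded articles → XI.2.1; for construction → XI.2.1.2. Scheduled 34%. Maristan agreement on XI.1.1.3: XI.2.1.2 not covered; anti-dumping (Maristan, XI.2.1): +12%; total 34% + 12% = 46%. → 46%.
Line C: polypropylene → XI.3; film → XI.3.1; for construction → XI.3.1.3. Scheduled 13%. Arlenia agreement on XI.3.1: CTH not met. → 13%.
Line D: polyethylene → XI.4; resin in primary form → XI.4.3; for construction → XI.4.3.1. Scheduled 25%. Arlenia agreement on XI.3.1: XI.4.3.1 not covered. → 25%.
Line E: polypropylene → XI.3; film → XI.3.1; for packaging → XI.3.1.1. Scheduled 30%. Maristan agreement on XI.1.1.3: XI.3.1.1 not covered. → 30%.
Sum: 16% + 46% + 13% + 25% + 30% = 130%.

130%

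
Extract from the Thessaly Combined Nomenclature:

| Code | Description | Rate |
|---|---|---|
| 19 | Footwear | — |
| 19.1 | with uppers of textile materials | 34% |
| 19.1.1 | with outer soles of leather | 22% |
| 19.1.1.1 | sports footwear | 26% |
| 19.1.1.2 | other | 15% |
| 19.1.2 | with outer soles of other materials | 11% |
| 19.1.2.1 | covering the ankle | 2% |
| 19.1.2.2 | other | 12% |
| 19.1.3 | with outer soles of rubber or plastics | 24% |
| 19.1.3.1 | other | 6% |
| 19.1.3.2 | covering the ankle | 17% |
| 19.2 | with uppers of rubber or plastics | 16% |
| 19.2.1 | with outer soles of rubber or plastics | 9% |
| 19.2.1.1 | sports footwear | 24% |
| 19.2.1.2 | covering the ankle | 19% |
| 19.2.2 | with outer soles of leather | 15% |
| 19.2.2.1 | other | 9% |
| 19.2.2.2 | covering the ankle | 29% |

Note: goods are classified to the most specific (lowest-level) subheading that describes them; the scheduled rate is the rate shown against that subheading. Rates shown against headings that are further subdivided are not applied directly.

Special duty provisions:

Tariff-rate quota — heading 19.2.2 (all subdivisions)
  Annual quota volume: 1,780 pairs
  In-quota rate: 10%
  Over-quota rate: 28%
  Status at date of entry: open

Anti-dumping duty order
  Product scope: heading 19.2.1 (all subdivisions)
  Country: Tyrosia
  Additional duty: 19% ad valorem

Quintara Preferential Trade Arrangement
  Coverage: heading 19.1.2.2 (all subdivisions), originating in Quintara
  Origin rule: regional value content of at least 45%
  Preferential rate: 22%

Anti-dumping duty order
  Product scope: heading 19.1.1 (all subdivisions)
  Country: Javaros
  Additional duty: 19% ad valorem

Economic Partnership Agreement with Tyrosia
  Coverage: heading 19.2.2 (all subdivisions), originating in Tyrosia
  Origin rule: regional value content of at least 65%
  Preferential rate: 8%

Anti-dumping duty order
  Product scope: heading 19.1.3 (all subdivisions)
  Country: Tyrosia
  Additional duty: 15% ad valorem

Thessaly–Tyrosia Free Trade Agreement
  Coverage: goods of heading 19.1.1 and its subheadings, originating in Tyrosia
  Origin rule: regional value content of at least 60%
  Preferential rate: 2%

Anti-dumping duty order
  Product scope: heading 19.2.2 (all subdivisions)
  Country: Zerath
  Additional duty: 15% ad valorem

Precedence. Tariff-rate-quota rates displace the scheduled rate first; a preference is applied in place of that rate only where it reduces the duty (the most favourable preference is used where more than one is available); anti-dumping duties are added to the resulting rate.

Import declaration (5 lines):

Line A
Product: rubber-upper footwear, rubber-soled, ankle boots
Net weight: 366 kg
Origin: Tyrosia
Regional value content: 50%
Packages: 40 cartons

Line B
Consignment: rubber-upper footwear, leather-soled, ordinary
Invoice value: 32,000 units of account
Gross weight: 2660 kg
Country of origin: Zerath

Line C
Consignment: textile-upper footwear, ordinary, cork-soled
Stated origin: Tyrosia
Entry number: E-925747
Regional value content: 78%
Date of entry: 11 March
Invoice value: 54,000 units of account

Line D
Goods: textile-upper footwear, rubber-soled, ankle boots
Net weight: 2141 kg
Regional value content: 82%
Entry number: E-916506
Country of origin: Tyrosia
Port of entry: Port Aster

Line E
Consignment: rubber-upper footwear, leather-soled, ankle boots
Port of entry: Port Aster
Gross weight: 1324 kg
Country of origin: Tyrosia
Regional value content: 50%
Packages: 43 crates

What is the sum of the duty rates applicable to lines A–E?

Line A: rubber-upper → 19.2; rubber-soled → 19.2.1; ankle boots → 19.2.1.2. Scheduled 19%. Tyrosia agreement on 19.2.2: 19.2.1.2 not covered; Tyrosia agreement on 19.1.1: 19.2.1.2 not covered; anti-dumping (Tyrosia, 19.2.1): +19%; total 19% + 19% = 38%. → 38%.
Line B: rubber-upper → 19.2; leather-soled → 19.2.2; ordinary → 19.2.2.1. Scheduled 9%. quota on 19.2.2 open → in-quota 10%; anti-dumping (Zerath, 19.2.2): +15%; total 10% + 15% = 25%. → 25%.
Line C: textile-upper → 19.1; cork-soled → 19.1.2; ordinary → 19.1.2.2. Scheduled 12%. Tyrosia agreement on 19.2.2: 19.1.2.2 not covered; Tyrosia agreement on 19.1.1: 19.1.2.2 not covered. → 12%.
Line D: textile-upper → 19.1; rubber-soled → 19.1.3; ankle boots → 19.1.3.2. Scheduled 17%. Tyrosia agreement on 19.2.2: 19.1.3.2 not covered; Tyrosia agreement on 19.1.1: 19.1.3.2 not covered; anti-dumping (Tyrosia, 19.1.3): +15%; total 17% + 15% = 32%. → 32%.
Line E: rubber-upper → 19.2; leather-soled → 19.2.2; ankle boots → 19.2.2.2. Scheduled 29%. quota on 19.2.2 open → in-quota 10%; Tyrosia agreement on 19.2.2: RVC < 65%; Tyrosia agreement on 19.1.1: 19.2.2.2 not covered. → 10%.
Sum: 38% + 25% + 12% + 32% + 10% = 117%.

117%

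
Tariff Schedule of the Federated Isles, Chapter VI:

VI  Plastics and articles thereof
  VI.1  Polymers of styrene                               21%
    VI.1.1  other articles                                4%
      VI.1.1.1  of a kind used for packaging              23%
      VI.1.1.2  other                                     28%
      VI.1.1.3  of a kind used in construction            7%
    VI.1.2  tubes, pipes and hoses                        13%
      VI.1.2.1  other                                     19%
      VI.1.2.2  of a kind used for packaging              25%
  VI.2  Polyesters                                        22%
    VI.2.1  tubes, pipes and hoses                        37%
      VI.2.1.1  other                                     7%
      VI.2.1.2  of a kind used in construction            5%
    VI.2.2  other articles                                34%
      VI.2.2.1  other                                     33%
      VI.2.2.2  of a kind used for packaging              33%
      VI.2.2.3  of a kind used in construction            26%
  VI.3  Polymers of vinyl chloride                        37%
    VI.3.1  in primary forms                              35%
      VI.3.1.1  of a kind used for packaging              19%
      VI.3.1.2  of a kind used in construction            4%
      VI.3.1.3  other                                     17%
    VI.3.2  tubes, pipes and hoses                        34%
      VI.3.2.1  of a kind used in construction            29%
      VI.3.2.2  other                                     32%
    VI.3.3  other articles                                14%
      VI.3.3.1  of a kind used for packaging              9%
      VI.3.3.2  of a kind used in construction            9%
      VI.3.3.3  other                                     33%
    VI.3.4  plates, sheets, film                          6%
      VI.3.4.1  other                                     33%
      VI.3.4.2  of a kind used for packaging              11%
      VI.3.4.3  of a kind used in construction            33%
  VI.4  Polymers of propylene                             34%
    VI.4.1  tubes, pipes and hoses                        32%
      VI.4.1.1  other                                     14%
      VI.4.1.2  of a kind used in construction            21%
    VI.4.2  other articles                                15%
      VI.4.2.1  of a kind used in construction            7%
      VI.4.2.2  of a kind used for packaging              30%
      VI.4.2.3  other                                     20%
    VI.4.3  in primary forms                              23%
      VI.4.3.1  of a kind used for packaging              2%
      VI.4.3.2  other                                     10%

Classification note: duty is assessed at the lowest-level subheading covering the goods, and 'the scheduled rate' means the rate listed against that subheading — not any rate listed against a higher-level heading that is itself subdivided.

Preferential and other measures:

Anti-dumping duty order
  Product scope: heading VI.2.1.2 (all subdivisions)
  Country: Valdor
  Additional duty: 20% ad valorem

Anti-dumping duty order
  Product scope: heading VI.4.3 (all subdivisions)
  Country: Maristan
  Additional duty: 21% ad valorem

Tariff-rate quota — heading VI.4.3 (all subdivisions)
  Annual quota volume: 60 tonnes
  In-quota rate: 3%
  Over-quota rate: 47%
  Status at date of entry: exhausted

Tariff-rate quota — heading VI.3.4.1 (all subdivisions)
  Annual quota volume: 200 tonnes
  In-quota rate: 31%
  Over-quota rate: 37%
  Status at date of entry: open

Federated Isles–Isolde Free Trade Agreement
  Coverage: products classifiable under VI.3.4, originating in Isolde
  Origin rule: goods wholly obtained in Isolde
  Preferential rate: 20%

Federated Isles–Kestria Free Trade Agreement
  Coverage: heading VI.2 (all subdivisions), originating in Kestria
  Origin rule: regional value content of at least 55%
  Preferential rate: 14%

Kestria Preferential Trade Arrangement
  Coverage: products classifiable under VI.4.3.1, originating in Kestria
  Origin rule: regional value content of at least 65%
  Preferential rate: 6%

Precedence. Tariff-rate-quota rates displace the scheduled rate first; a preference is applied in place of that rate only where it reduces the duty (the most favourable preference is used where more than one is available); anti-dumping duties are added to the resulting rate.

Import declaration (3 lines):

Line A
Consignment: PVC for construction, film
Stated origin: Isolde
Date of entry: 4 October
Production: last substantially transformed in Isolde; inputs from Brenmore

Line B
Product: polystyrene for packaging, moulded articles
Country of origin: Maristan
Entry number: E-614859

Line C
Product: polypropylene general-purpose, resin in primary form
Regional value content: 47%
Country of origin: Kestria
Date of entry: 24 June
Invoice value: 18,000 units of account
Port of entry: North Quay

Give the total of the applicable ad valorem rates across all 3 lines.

103%

Line A: PVC → VI.3; film → VI.3.4; for construction → VI.3.4.3. Scheduled 33%. Isolde agreement on VI.3.4: not wholly obtained. → 33%.
Line B: polystyrene → VI.1; moulded articles → VI.1.1; for packaging → VI.1.1.1. Scheduled 23%. No special measure applies. → 23%.
Line C: polypropylene → VI.4; resin in primary form → VI.4.3; general-purpose → VI.4.3.2. Scheduled 10%. quota on VI.4.3 exhausted → over-quota 47%; Kestria agreement on VI.2: VI.4.3.2 not covered; Kestria agreement on VI.4.3.1: VI.4.3.2 not covered. → 47%.
Sum: 33% + 23% + 47% = 103%.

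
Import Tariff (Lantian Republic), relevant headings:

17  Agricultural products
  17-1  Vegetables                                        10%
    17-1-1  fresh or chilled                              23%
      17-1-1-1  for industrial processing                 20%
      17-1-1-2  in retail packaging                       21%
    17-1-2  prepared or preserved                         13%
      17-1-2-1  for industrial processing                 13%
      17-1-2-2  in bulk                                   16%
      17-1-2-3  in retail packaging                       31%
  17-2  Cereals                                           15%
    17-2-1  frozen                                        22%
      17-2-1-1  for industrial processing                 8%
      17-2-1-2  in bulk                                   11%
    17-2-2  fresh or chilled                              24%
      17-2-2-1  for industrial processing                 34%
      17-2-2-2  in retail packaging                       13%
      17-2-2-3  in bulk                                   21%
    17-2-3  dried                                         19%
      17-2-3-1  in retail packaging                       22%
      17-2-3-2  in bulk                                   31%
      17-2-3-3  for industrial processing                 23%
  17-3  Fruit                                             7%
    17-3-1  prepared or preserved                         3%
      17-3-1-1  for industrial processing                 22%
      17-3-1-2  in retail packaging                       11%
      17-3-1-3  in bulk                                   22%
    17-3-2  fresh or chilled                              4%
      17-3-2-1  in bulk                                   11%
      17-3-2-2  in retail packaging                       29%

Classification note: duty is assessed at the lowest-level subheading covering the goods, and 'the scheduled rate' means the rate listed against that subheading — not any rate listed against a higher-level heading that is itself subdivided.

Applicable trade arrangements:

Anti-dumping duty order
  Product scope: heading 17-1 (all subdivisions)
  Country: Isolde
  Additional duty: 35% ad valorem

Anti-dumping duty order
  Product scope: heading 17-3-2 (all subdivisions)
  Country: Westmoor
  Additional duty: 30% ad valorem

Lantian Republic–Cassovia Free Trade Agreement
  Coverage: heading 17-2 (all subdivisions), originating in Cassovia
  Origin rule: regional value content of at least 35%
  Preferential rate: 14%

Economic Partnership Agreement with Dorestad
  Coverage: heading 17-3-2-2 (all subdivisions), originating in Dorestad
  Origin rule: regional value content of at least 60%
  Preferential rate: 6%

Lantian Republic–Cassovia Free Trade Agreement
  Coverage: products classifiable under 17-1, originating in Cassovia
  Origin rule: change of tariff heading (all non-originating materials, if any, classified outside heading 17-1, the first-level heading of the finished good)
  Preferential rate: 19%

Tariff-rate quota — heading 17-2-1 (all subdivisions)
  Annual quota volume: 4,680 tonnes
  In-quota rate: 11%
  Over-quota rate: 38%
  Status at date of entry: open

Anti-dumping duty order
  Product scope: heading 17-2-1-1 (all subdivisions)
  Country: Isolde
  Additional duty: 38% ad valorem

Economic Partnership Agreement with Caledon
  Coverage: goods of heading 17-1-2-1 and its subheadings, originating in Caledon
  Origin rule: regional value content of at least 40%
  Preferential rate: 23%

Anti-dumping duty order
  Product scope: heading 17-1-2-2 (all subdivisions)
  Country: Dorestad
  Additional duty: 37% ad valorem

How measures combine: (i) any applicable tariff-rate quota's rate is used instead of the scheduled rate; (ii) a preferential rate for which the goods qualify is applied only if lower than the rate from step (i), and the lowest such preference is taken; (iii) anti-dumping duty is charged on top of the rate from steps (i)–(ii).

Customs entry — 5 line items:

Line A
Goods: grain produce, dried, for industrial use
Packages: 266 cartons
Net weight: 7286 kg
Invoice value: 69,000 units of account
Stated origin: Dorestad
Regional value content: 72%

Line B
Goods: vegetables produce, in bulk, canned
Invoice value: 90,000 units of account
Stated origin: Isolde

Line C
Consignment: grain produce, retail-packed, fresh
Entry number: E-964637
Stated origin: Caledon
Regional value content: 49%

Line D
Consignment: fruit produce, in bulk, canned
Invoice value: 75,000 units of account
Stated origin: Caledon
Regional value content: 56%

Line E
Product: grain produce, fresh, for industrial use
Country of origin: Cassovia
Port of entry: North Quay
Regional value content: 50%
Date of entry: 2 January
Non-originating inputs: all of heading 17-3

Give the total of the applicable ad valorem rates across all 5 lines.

Line A: grain → 17-2; dried → 17-2-3; for industrial use → 17-2-3-3. Scheduled 23%. Dorestad agreement on 17-3-2-2: 17-2-3-3 not covered. → 23%.
Line B: vegetables → 17-1; canned → 17-1-2; in bulk → 17-1-2-2. Scheduled 16%. anti-dumping (Isolde, 17-1): +35%; total 16% + 35% = 51%. → 51%.
Line C: grain → 17-2; fresh → 17-2-2; retail-packed → 17-2-2-2. Scheduled 13%. Caledon agreement on 17-1-2-1: 17-2-2-2 not covered. → 13%.
Line D: fruit → 17-3; canned → 17-3-1; in bulk → 17-3-1-3. Scheduled 22%. Caledon agreement on 17-1-2-1: 17-3-1-3 not covered. → 22%.
Line E: grain → 17-2; fresh → 17-2-2; for industrial use → 17-2-2-1. Scheduled 34%. Cassovia agreement on 17-2: RVC ≥ 35% → 14% available; Cassovia agreement on 17-1: 17-2-2-1 not covered; preferential 14%. → 14%.
Sum: 23% + 51% + 13% + 22% + 14% = 123%.

123%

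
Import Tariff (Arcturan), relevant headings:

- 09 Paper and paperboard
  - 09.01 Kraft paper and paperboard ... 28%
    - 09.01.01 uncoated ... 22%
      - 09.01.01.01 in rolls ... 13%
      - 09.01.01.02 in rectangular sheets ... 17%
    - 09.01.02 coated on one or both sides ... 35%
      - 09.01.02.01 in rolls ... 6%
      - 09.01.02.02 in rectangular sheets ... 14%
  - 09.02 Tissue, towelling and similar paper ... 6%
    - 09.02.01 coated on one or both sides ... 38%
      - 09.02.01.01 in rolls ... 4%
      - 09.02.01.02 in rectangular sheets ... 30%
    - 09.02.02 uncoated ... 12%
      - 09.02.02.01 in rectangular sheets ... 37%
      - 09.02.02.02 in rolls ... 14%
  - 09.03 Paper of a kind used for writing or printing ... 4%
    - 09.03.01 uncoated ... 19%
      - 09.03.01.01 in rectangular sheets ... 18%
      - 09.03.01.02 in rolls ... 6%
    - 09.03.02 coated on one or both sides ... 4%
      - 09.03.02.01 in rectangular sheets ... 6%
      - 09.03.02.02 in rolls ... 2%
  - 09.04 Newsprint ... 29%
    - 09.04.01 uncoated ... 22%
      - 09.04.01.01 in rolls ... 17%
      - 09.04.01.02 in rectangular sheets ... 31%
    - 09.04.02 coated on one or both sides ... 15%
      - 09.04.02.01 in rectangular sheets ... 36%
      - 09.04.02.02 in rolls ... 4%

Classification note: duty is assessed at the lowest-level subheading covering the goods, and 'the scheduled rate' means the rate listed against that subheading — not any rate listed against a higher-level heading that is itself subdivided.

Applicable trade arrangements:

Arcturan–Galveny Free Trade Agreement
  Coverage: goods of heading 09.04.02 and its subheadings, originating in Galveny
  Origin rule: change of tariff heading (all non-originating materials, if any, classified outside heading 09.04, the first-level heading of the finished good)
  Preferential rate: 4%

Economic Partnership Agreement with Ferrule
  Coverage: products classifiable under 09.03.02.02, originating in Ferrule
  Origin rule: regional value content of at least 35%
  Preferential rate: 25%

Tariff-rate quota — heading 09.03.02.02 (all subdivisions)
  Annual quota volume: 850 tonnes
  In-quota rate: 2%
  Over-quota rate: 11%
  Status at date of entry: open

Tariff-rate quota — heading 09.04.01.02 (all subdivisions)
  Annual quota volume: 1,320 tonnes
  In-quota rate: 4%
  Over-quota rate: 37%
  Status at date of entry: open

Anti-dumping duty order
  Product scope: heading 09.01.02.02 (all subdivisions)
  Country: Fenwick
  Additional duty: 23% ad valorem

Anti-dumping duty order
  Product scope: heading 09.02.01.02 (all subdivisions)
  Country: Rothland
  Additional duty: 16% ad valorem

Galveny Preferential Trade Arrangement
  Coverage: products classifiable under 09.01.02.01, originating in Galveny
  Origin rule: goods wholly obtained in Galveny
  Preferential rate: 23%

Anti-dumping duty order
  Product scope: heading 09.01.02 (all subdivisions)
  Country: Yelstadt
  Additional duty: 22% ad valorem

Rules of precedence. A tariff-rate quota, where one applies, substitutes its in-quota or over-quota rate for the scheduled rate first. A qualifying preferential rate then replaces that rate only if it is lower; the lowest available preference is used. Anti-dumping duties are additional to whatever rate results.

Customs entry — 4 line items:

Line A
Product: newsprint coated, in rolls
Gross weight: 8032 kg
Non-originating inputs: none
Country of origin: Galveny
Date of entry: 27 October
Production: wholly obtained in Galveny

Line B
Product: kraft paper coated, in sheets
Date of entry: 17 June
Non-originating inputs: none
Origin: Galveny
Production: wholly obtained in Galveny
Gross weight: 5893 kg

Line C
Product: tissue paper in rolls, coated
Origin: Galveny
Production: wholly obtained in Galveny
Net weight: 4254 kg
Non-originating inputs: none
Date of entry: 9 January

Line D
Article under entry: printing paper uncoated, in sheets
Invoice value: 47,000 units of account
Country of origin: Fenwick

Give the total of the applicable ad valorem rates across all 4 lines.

40%

Line A: newsprint → 09.04; coated → 09.04.02; in rolls → 09.04.02.02. Scheduled 4%. Galveny agreement on 09.04.02: CTH met → 4% available; Galveny agreement on 09.01.02.01: 09.04.02.02 not covered; preference 4% not lower than 4% → no reduction. → 4%.
Line B: kraft paper → 09.01; coated → 09.01.02; in sheets → 09.01.02.02. Scheduled 14%. Galveny agreement on 09.04.02: 09.01.02.02 not covered; Galveny agreement on 09.01.02.01: 09.01.02.02 not covered. → 14%.
Line C: tissue paper → 09.02; coated → 09.02.01; in rolls → 09.02.01.01. Scheduled 4%. Galveny agreement on 09.04.02: 09.02.01.01 not covered; Galveny agreement on 09.01.02.01: 09.02.01.01 not covered. → 4%.
Line D: printing paper → 09.03; uncoated → 09.03.01; in sheets → 09.03.01.01. Scheduled 18%. No special measure applies. → 18%.
Sum: 4% + 14% + 4% + 18% = 40%.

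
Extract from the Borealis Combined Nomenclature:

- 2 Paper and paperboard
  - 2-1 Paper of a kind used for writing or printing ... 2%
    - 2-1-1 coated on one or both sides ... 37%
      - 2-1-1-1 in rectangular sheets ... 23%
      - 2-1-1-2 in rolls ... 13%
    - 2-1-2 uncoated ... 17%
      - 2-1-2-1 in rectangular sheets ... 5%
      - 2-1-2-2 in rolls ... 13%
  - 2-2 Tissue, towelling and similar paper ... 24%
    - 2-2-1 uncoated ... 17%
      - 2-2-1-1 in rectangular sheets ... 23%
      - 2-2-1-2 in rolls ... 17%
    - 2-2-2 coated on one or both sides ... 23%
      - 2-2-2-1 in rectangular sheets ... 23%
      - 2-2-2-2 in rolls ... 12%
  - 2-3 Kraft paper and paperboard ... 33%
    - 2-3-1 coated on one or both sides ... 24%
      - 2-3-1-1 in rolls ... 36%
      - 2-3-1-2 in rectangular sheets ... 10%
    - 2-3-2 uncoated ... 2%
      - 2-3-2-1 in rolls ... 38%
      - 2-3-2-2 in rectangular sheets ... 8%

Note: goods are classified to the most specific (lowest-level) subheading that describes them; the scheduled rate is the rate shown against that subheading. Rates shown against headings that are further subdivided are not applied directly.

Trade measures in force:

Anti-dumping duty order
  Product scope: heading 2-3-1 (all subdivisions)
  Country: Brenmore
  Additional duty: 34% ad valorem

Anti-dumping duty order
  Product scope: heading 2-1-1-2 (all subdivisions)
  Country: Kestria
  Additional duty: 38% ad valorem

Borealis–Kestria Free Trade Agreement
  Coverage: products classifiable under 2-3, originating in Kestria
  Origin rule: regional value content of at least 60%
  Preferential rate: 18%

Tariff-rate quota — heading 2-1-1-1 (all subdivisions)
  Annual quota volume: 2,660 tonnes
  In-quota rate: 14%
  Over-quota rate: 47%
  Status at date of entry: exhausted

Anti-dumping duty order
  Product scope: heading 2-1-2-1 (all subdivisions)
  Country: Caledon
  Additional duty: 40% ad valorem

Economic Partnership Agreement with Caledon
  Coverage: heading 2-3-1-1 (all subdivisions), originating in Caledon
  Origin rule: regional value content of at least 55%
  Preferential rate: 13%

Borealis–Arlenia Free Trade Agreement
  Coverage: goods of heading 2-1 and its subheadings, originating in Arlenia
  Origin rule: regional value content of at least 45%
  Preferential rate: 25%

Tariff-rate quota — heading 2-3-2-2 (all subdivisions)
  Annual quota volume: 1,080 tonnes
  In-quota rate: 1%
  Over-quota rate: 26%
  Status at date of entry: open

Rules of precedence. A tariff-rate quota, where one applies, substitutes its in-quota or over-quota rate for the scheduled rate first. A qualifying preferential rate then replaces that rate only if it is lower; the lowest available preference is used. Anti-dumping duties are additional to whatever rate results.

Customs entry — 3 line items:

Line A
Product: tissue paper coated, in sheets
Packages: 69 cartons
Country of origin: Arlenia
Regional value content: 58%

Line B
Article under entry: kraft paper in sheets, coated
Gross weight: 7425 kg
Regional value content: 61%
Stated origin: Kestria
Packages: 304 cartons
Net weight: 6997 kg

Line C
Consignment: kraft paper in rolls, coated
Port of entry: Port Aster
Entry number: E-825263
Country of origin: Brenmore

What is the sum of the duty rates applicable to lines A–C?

Line A: tissue paper → 2-2; coated → 2-2-2; in sheets → 2-2-2-1. Scheduled 23%. Arlenia agreement on 2-1: 2-2-2-1 not covered. → 23%.
Line B: kraft paper → 2-3; coated → 2-3-1; in sheets → 2-3-1-2. Scheduled 10%. Kestria agreement on 2-3: RVC ≥ 60% → 18% available; preference 18% not lower than 10% → no reduction. → 10%.
Line C: kraft paper → 2-3; coated → 2-3-1; in rolls → 2-3-1-1. Scheduled 36%. anti-dumping (Brenmore, 2-3-1): +34%; total 36% + 34% = 70%. → 70%.
Sum: 23% + 10% + 70% = 103%.

103%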